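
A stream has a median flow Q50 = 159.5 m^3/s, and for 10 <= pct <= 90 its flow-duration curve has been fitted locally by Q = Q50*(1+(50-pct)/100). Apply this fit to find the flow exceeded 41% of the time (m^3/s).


Q = 159.5 * (1 + (50 - 41)/100) = 173.8550 m^3/s


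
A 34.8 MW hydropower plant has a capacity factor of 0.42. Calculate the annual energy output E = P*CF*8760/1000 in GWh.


E = 34.8 * 0.42 * 8760 / 1000 = 128.0362 GWh


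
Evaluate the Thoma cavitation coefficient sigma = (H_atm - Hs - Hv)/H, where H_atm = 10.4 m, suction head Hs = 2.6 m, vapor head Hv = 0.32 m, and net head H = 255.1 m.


sigma = (10.4 - 2.6 - 0.32) / 255.1 = 0.0293


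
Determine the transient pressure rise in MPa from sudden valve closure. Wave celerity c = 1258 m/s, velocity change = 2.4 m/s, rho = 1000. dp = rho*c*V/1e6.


dp = 1000 * 1258 * 2.4 / 1e6 = 3.0192 MPa


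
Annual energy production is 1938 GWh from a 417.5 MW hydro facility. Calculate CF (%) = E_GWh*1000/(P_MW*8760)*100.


CF = 1938 * 1000 / (417.5 * 8760) * 100 = 52.9899 %


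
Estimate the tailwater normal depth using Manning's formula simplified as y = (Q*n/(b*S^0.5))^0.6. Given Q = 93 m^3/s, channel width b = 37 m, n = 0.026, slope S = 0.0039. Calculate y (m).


y = (93 * 0.026 / (37 * 0.0039^0.5))^0.6 = 1.0276 m


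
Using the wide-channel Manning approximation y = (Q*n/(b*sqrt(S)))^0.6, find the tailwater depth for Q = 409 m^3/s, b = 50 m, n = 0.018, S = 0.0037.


y = (409 * 0.018 / (50 * 0.0037^0.5))^0.6 = 1.6996 m


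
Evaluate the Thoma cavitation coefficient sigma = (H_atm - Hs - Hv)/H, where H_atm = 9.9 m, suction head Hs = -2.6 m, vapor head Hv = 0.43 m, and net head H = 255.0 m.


sigma = (9.9 - (-2.6) - 0.43) / 255.0 = 0.0473


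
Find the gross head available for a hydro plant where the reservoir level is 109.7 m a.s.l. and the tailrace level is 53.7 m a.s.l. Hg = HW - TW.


Hg = 109.7 - 53.7 = 56.0000 m


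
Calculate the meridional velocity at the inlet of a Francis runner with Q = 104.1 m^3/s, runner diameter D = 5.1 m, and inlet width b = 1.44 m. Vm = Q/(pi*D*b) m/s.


Vm = 104.1 / (pi * 5.1 * 1.44) = 4.5120 m/s


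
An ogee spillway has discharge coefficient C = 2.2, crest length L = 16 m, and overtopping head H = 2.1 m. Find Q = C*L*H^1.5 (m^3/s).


Q = 2.2 * 16 * 2.1^1.5 = 107.1203 m^3/s


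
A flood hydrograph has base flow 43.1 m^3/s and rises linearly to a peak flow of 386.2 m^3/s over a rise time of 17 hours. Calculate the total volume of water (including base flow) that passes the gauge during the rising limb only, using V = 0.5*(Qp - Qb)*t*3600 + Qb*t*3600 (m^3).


V = 0.5*(386.2 - 43.1)*17*3600 + 43.1*17*3600 = 1.3137e+07 m^3


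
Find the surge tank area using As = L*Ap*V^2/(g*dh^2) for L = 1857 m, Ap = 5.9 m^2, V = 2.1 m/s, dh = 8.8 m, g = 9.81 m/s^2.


As = 1857 * 5.9 * 2.1^2 / (9.81 * 8.8^2) = 63.6016 m^2


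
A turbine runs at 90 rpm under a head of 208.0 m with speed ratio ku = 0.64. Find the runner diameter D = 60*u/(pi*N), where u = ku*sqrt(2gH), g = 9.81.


u = 0.64 * sqrt(2*9.81*208.0) = 40.8847 m/s
D = 60 * 40.8847 / (pi * 90) = 8.6760 m


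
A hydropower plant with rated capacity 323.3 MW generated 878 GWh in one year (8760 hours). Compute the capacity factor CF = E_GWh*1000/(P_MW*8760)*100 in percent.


CF = 878 * 1000 / (323.3 * 8760) * 100 = 31.0016 %


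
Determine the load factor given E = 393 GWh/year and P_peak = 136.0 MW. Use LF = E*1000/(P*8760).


LF = 393 * 1000 / (136.0 * 8760) = 0.3299


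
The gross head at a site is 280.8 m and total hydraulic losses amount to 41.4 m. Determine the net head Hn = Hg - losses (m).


Hn = 280.8 - 41.4 = 239.4000 m


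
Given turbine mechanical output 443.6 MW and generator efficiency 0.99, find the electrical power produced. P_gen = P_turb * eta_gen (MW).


P_gen = 443.6 * 0.99 = 439.1640 MW


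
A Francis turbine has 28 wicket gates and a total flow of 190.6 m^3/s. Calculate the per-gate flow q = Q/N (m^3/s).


q = 190.6 / 28 = 6.8071 m^3/s


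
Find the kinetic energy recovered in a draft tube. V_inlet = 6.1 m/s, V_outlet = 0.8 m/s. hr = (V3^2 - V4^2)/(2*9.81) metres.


hr = (6.1^2 - 0.8^2) / (2*9.81) = 1.8639 m


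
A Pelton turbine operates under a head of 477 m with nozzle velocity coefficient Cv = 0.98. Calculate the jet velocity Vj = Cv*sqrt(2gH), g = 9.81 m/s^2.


Vj = 0.98 * sqrt(2*9.81*477) = 94.8058 m/s


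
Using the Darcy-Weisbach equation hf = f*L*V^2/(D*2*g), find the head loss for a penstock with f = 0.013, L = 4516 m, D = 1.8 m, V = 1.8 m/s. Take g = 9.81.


hf = 0.013 * 4516 * 1.8^2 / (1.8 * 2 * 9.81) = 5.3861 m


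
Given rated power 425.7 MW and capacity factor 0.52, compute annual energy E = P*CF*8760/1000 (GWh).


E = 425.7 * 0.52 * 8760 / 1000 = 1939.1486 GWh


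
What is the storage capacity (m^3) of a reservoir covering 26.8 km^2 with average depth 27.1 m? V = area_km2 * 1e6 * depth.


V = 26.8 * 1e6 * 27.1 = 7.2628e+08 m^3


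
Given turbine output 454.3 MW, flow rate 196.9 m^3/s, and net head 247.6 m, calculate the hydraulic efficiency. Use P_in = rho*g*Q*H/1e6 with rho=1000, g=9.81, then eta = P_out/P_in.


P_in = 1000 * 9.81 * 196.9 * 247.6 / 1e6 = 478.2614 MW
eta = 454.3 / 478.2614 = 0.9499


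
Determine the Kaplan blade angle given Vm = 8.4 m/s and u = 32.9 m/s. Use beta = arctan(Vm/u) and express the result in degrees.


beta = arctan(8.4 / 32.9) = 14.3227 degrees


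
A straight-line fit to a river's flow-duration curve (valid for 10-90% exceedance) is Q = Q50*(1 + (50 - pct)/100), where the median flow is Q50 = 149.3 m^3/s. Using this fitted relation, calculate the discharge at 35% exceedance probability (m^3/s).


Q = 149.3 * (1 + (50 - 35)/100) = 171.6950 m^3/s


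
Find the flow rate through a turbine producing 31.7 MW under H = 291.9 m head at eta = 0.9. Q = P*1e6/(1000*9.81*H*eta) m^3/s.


Q = 31.7 * 1e6 / (1000 * 9.81 * 291.9 * 0.9) = 12.3002 m^3/s


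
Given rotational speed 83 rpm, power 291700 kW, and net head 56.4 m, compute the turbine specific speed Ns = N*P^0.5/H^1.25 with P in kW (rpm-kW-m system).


Ns = 83 * 291700^0.5 / 56.4^1.25 = 290.0330


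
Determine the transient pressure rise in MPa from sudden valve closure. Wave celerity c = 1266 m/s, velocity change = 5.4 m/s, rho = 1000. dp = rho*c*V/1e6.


dp = 1000 * 1266 * 5.4 / 1e6 = 6.8364 MPa


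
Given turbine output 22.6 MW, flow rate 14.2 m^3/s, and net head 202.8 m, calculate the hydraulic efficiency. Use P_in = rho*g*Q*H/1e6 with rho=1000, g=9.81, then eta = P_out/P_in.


P_in = 1000 * 9.81 * 14.2 * 202.8 / 1e6 = 28.2504 MW
eta = 22.6 / 28.2504 = 0.8000


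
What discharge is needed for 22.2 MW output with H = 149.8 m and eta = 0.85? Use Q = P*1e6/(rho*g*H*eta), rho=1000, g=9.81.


Q = 22.2 * 1e6 / (1000 * 9.81 * 149.8 * 0.85) = 17.7727 m^3/s


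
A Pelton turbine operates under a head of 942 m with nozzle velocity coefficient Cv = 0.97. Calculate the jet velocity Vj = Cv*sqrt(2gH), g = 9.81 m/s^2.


Vj = 0.97 * sqrt(2*9.81*942) = 131.8702 m/s


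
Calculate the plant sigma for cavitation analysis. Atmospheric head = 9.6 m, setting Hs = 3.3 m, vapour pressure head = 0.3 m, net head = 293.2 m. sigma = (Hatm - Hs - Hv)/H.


sigma = (9.6 - 3.3 - 0.3) / 293.2 = 0.0205


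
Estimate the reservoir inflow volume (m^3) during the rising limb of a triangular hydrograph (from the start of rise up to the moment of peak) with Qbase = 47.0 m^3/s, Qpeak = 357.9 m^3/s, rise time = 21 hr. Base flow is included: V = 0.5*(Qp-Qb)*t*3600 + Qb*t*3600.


V = 0.5*(357.9 - 47.0)*21*3600 + 47.0*21*3600 = 1.5305e+07 m^3


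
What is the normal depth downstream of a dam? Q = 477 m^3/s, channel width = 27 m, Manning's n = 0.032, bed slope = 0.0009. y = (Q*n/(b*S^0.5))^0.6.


y = (477 * 0.032 / (27 * 0.0009^0.5))^0.6 = 5.8225 m


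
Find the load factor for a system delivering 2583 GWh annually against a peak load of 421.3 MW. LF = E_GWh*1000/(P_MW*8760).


LF = 2583 * 1000 / (421.3 * 8760) = 0.6999


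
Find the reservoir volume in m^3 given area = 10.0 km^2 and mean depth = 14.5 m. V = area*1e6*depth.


V = 10.0 * 1e6 * 14.5 = 1.4500e+08 m^3


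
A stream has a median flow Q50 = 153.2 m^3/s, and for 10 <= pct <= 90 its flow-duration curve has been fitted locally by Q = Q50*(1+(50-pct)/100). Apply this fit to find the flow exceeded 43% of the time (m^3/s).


Q = 153.2 * (1 + (50 - 43)/100) = 163.9240 m^3/s


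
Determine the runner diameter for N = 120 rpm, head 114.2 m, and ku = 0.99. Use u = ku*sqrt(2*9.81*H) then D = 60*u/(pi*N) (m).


u = 0.99 * sqrt(2*9.81*114.2) = 46.8617 m/s
D = 60 * 46.8617 / (pi * 120) = 7.4583 m


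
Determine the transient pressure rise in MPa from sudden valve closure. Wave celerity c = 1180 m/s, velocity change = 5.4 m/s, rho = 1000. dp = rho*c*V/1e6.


dp = 1000 * 1180 * 5.4 / 1e6 = 6.3720 MPa


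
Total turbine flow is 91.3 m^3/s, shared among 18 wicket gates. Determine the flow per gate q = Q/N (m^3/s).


q = 91.3 / 18 = 5.0722 m^3/s


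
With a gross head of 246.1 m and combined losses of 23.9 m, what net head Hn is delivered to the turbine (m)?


Hn = 246.1 - 23.9 = 222.2000 m


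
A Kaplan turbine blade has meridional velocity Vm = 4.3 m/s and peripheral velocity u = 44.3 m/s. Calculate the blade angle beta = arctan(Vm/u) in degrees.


beta = arctan(4.3 / 44.3) = 5.5441 degrees


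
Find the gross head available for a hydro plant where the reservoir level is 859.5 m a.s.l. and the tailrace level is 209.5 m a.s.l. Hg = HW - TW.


Hg = 859.5 - 209.5 = 650.0000 m


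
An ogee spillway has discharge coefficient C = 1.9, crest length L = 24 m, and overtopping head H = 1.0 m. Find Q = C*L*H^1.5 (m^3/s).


Q = 1.9 * 24 * 1.0^1.5 = 45.6000 m^3/s


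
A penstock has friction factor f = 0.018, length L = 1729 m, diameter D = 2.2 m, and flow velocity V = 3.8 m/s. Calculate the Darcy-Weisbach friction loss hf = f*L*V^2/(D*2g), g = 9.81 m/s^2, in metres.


hf = 0.018 * 1729 * 3.8^2 / (2.2 * 2 * 9.81) = 10.4115 m


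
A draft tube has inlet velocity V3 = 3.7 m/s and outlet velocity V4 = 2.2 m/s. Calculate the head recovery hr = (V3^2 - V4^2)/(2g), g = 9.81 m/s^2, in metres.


hr = (3.7^2 - 2.2^2) / (2*9.81) = 0.4511 m


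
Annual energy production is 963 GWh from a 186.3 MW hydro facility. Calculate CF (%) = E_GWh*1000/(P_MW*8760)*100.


CF = 963 * 1000 / (186.3 * 8760) * 100 = 59.0078 %


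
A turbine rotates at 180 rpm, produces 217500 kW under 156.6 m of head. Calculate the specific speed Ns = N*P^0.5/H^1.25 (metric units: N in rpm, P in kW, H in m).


Ns = 180 * 217500^0.5 / 156.6^1.25 = 151.5348


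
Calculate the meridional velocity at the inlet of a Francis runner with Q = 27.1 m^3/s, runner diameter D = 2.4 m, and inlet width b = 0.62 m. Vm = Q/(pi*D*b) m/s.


Vm = 27.1 / (pi * 2.4 * 0.62) = 5.7972 m/s


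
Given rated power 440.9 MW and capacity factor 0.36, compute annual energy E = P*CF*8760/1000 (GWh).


E = 440.9 * 0.36 * 8760 / 1000 = 1390.4222 GWh


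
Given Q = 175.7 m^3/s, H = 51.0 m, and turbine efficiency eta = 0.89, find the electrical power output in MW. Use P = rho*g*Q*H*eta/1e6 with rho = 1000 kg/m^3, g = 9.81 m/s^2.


P = 1000 * 9.81 * 175.7 * 51.0 * 0.89 / 1e6 = 78.2350 MW


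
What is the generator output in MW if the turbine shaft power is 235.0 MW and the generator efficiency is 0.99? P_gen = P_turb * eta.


P_gen = 235.0 * 0.99 = 232.6500 MW


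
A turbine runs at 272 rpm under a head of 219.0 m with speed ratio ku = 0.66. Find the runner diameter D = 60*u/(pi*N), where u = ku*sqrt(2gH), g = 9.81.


u = 0.66 * sqrt(2*9.81*219.0) = 43.2629 m/s
D = 60 * 43.2629 / (pi * 272) = 3.0377 m


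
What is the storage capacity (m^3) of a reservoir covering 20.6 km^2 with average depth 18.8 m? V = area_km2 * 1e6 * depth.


V = 20.6 * 1e6 * 18.8 = 3.8728e+08 m^3


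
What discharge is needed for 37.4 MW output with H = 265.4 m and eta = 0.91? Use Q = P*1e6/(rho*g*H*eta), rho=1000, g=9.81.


Q = 37.4 * 1e6 / (1000 * 9.81 * 265.4 * 0.91) = 15.7856 m^3/s


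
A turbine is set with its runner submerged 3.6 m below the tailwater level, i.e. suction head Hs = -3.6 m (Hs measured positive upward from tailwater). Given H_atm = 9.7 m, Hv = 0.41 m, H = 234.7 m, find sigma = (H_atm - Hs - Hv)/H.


sigma = (9.7 - (-3.6) - 0.41) / 234.7 = 0.0549


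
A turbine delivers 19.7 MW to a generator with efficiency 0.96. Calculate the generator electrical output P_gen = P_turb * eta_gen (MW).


P_gen = 19.7 * 0.96 = 18.9120 MW


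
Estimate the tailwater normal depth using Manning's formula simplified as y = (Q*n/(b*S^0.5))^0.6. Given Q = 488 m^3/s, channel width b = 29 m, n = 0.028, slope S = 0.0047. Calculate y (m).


y = (488 * 0.028 / (29 * 0.0047^0.5))^0.6 = 3.1789 m


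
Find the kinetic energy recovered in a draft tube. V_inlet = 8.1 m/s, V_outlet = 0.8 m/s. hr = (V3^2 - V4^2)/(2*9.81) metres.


hr = (8.1^2 - 0.8^2) / (2*9.81) = 3.3114 m


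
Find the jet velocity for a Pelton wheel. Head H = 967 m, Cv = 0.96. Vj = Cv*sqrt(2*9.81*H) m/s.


Vj = 0.96 * sqrt(2*9.81*967) = 132.2312 m/s


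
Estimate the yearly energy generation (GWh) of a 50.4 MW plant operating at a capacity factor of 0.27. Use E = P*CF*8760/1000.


E = 50.4 * 0.27 * 8760 / 1000 = 119.2061 GWh


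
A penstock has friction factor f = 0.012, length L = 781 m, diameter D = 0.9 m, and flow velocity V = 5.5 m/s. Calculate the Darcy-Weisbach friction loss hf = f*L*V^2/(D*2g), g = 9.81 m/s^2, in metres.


hf = 0.012 * 781 * 5.5^2 / (0.9 * 2 * 9.81) = 16.0552 m


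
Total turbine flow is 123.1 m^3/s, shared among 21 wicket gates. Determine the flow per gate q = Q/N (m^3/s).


q = 123.1 / 21 = 5.8619 m^3/s


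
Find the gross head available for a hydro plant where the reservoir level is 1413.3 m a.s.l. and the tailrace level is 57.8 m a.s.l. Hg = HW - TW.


Hg = 1413.3 - 57.8 = 1355.5000 m


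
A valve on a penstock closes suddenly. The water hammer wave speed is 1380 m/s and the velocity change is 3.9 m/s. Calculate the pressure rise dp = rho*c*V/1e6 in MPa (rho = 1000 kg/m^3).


dp = 1000 * 1380 * 3.9 / 1e6 = 5.3820 MPa


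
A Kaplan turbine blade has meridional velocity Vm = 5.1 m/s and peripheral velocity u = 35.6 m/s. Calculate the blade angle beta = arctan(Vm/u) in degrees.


beta = arctan(5.1 / 35.6) = 8.1526 degrees


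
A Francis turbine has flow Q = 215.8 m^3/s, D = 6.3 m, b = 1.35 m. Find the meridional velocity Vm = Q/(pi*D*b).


Vm = 215.8 / (pi * 6.3 * 1.35) = 8.0766 m/s


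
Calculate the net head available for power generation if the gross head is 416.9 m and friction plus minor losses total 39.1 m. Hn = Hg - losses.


Hn = 416.9 - 39.1 = 377.8000 m


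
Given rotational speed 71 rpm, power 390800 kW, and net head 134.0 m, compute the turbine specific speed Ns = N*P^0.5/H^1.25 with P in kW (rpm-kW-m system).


Ns = 71 * 390800^0.5 / 134.0^1.25 = 97.3542


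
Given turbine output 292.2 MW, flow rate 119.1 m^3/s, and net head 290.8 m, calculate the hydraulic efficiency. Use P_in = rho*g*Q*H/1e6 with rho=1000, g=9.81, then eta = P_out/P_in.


P_in = 1000 * 9.81 * 119.1 * 290.8 / 1e6 = 339.7623 MW
eta = 292.2 / 339.7623 = 0.8600


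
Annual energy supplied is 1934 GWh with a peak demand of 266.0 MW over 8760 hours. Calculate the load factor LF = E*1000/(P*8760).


LF = 1934 * 1000 / (266.0 * 8760) = 0.8300


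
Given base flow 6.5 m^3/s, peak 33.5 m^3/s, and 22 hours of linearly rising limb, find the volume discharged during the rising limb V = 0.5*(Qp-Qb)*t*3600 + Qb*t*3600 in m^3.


V = 0.5*(33.5 - 6.5)*22*3600 + 6.5*22*3600 = 1.5840e+06 m^3


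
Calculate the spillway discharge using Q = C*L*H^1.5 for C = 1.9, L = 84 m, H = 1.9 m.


Q = 1.9 * 84 * 1.9^1.5 = 417.9875 m^3/s


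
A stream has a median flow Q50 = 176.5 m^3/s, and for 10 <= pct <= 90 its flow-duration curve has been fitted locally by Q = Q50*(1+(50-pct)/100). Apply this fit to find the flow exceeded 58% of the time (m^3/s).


Q = 176.5 * (1 + (50 - 58)/100) = 162.3800 m^3/s


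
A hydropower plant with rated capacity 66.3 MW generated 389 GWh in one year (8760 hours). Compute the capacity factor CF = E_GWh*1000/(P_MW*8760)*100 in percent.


CF = 389 * 1000 / (66.3 * 8760) * 100 = 66.9780 %


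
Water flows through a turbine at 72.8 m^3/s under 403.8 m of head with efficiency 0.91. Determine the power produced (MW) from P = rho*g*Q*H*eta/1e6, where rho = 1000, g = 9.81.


P = 1000 * 9.81 * 72.8 * 403.8 * 0.91 / 1e6 = 262.4267 MW


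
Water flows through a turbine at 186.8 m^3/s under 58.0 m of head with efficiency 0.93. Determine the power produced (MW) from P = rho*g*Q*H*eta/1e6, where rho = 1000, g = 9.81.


P = 1000 * 9.81 * 186.8 * 58.0 * 0.93 / 1e6 = 98.8455 MW


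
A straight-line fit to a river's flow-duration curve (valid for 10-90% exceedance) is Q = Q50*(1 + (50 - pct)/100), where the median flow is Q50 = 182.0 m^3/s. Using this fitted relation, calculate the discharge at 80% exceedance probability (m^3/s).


Q = 182.0 * (1 + (50 - 80)/100) = 127.4000 m^3/s


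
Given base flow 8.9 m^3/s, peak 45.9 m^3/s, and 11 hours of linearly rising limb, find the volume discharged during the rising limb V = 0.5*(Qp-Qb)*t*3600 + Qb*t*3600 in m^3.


V = 0.5*(45.9 - 8.9)*11*3600 + 8.9*11*3600 = 1.0850e+06 m^3


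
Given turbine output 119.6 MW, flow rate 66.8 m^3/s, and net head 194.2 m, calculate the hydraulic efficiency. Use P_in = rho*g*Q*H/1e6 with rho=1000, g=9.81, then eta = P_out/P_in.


P_in = 1000 * 9.81 * 66.8 * 194.2 / 1e6 = 127.2608 MW
eta = 119.6 / 127.2608 = 0.9398


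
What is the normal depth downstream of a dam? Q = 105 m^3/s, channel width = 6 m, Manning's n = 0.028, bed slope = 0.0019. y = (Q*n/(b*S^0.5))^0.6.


y = (105 * 0.028 / (6 * 0.0019^0.5))^0.6 = 4.2706 m


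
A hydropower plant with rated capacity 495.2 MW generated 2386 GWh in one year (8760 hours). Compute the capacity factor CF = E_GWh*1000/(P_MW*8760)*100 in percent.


CF = 2386 * 1000 / (495.2 * 8760) * 100 = 55.0029 %


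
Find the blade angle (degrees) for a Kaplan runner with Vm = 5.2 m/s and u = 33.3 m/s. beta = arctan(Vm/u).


beta = arctan(5.2 / 33.3) = 8.8754 degrees


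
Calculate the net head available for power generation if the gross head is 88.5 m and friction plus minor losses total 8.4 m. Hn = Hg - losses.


Hn = 88.5 - 8.4 = 80.1000 m


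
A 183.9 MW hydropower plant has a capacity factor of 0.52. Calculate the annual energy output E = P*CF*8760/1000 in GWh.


E = 183.9 * 0.52 * 8760 / 1000 = 837.7013 GWh


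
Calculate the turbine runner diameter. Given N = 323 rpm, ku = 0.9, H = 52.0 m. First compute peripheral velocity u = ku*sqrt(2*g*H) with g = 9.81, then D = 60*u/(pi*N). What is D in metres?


u = 0.9 * sqrt(2*9.81*52.0) = 28.7471 m/s
D = 60 * 28.7471 / (pi * 323) = 1.6998 m


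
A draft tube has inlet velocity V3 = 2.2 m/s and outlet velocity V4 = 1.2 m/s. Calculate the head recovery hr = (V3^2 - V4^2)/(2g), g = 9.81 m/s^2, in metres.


hr = (2.2^2 - 1.2^2) / (2*9.81) = 0.1733 m


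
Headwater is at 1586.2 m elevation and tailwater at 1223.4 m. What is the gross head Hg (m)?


Hg = 1586.2 - 1223.4 = 362.8000 m


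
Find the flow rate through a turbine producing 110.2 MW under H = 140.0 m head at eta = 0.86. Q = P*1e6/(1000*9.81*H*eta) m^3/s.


Q = 110.2 * 1e6 / (1000 * 9.81 * 140.0 * 0.86) = 93.3010 m^3/s


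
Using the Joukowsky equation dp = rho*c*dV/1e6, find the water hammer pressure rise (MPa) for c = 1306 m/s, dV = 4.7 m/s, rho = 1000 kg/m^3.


dp = 1000 * 1306 * 4.7 / 1e6 = 6.1382 MPa


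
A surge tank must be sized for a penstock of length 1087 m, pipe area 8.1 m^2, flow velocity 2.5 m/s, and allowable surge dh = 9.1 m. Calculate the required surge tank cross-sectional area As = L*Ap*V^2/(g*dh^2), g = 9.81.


As = 1087 * 8.1 * 2.5^2 / (9.81 * 9.1^2) = 67.7396 m^2


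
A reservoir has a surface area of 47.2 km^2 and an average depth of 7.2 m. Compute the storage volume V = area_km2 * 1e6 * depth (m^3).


V = 47.2 * 1e6 * 7.2 = 3.3984e+08 m^3


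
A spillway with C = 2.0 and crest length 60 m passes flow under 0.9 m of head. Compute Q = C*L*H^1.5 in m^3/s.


Q = 2.0 * 60 * 0.9^1.5 = 102.4578 m^3/s


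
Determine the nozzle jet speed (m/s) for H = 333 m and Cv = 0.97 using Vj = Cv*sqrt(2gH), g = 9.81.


Vj = 0.97 * sqrt(2*9.81*333) = 78.4049 m/s


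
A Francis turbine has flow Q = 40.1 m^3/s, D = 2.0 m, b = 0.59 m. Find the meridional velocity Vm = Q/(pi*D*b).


Vm = 40.1 / (pi * 2.0 * 0.59) = 10.8171 m/s


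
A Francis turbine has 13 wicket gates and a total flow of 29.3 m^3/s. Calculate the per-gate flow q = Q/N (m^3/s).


q = 29.3 / 13 = 2.2538 m^3/s


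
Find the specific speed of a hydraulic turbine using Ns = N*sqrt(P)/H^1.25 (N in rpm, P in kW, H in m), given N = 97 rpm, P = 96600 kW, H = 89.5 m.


Ns = 97 * 96600^0.5 / 89.5^1.25 = 109.5170


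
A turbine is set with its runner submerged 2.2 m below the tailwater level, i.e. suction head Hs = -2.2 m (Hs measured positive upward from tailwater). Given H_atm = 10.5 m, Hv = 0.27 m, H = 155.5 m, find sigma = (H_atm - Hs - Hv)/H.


sigma = (10.5 - (-2.2) - 0.27) / 155.5 = 0.0799


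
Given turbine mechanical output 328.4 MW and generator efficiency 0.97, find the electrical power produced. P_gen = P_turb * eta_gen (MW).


P_gen = 328.4 * 0.97 = 318.5480 MW


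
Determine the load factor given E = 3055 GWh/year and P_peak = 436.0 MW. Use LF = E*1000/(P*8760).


LF = 3055 * 1000 / (436.0 * 8760) = 0.7999


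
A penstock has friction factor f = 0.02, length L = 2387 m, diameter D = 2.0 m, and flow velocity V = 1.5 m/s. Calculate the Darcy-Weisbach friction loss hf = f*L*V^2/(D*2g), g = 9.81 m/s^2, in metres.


hf = 0.02 * 2387 * 1.5^2 / (2.0 * 2 * 9.81) = 2.7374 m


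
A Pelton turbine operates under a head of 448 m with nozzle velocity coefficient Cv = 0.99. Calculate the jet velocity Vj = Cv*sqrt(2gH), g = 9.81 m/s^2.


Vj = 0.99 * sqrt(2*9.81*448) = 92.8162 m/s


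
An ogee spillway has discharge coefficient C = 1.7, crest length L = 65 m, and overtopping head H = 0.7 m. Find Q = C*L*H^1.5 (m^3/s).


Q = 1.7 * 65 * 0.7^1.5 = 64.7157 m^3/s


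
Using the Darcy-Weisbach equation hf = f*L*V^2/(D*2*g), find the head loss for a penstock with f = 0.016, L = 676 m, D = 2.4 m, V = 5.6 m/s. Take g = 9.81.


hf = 0.016 * 676 * 5.6^2 / (2.4 * 2 * 9.81) = 7.2033 m


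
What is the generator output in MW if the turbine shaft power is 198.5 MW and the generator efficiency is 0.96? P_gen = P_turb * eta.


P_gen = 198.5 * 0.96 = 190.5600 MW


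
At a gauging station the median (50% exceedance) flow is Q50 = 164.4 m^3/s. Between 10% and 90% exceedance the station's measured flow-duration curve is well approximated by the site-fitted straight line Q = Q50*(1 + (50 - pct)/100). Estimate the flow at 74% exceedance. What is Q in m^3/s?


Q = 164.4 * (1 + (50 - 74)/100) = 124.9440 m^3/s


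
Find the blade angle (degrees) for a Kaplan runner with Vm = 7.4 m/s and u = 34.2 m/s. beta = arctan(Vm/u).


beta = arctan(7.4 / 34.2) = 12.2091 degrees


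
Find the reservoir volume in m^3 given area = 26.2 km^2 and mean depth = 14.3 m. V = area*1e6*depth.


V = 26.2 * 1e6 * 14.3 = 3.7466e+08 m^3


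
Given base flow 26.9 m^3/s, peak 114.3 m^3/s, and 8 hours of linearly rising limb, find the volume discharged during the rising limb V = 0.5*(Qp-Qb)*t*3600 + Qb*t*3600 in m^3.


V = 0.5*(114.3 - 26.9)*8*3600 + 26.9*8*3600 = 2.0333e+06 m^3


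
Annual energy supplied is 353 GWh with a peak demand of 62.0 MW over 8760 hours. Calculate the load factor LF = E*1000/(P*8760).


LF = 353 * 1000 / (62.0 * 8760) = 0.6499


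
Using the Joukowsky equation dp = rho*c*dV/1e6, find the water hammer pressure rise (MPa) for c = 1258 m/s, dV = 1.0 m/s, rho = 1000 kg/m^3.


dp = 1000 * 1258 * 1.0 / 1e6 = 1.2580 MPa


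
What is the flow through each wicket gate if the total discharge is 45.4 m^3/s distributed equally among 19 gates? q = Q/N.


q = 45.4 / 19 = 2.3895 m^3/s


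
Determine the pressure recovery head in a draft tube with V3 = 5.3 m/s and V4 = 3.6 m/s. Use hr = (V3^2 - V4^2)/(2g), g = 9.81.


hr = (5.3^2 - 3.6^2) / (2*9.81) = 0.7712 m


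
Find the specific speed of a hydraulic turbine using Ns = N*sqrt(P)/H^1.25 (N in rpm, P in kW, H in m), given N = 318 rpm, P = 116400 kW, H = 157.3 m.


Ns = 318 * 116400^0.5 / 157.3^1.25 = 194.7568


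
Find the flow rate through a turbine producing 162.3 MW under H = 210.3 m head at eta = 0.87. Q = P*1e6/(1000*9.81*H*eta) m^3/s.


Q = 162.3 * 1e6 / (1000 * 9.81 * 210.3 * 0.87) = 90.4255 m^3/s


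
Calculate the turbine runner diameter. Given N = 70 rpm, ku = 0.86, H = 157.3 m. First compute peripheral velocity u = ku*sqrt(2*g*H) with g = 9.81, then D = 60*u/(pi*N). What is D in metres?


u = 0.86 * sqrt(2*9.81*157.3) = 47.7763 m/s
D = 60 * 47.7763 / (pi * 70) = 13.0351 m


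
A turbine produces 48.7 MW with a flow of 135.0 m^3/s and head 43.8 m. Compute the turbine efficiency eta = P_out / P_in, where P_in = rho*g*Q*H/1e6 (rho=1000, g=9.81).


P_in = 1000 * 9.81 * 135.0 * 43.8 / 1e6 = 58.0065 MW
eta = 48.7 / 58.0065 = 0.8396


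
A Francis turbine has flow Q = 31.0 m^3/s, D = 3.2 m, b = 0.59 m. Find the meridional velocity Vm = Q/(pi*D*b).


Vm = 31.0 / (pi * 3.2 * 0.59) = 5.2265 m/s


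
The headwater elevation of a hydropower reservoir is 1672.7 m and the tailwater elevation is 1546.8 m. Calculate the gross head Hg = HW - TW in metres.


Hg = 1672.7 - 1546.8 = 125.9000 m


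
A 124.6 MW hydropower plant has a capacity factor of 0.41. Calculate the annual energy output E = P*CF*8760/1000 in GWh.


E = 124.6 * 0.41 * 8760 / 1000 = 447.5134 GWh


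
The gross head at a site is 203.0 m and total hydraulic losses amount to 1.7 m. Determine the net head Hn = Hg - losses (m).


Hn = 203.0 - 1.7 = 201.3000 m


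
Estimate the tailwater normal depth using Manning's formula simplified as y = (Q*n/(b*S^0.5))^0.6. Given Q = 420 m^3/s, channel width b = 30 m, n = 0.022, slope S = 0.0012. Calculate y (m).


y = (420 * 0.022 / (30 * 0.0012^0.5))^0.6 = 3.7100 m


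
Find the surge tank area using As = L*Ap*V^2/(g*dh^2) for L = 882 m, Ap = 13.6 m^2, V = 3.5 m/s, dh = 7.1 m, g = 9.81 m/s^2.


As = 882 * 13.6 * 3.5^2 / (9.81 * 7.1^2) = 297.1378 m^2


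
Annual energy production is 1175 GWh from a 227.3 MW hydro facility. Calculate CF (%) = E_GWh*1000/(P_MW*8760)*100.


CF = 1175 * 1000 / (227.3 * 8760) * 100 = 59.0112 %


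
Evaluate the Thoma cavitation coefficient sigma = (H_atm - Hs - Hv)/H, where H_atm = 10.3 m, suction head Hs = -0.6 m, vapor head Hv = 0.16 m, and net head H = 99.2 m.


sigma = (10.3 - (-0.6) - 0.16) / 99.2 = 0.1083


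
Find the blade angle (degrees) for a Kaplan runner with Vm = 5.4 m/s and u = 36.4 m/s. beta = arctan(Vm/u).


beta = arctan(5.4 / 36.4) = 8.4384 degrees


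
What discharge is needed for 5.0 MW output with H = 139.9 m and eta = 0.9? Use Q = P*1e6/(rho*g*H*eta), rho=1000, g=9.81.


Q = 5.0 * 1e6 / (1000 * 9.81 * 139.9 * 0.9) = 4.0480 m^3/s


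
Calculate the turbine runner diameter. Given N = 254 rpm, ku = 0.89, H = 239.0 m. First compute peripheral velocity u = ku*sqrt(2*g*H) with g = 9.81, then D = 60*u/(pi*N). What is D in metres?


u = 0.89 * sqrt(2*9.81*239.0) = 60.9451 m/s
D = 60 * 60.9451 / (pi * 254) = 4.5825 m


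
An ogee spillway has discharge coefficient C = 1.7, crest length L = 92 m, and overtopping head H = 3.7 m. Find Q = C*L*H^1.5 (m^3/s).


Q = 1.7 * 92 * 3.7^1.5 = 1113.1132 m^3/s


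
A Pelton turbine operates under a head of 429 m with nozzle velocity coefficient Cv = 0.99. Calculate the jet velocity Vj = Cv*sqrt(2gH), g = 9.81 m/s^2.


Vj = 0.99 * sqrt(2*9.81*429) = 90.8267 m/s


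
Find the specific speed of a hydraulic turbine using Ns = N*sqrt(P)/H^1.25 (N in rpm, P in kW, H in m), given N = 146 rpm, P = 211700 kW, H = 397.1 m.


Ns = 146 * 211700^0.5 / 397.1^1.25 = 37.8956


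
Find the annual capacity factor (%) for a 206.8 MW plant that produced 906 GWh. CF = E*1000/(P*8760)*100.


CF = 906 * 1000 / (206.8 * 8760) * 100 = 50.0119 %


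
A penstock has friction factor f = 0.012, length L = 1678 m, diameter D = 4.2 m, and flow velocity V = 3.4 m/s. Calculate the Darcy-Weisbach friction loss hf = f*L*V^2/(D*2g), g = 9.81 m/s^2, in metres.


hf = 0.012 * 1678 * 3.4^2 / (4.2 * 2 * 9.81) = 2.8248 m


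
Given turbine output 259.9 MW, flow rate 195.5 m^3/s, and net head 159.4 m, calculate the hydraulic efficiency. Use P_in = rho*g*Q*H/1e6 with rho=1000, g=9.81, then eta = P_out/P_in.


P_in = 1000 * 9.81 * 195.5 * 159.4 / 1e6 = 305.7061 MW
eta = 259.9 / 305.7061 = 0.8502


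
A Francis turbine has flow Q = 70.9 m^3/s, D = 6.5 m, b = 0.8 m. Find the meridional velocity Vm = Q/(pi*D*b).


Vm = 70.9 / (pi * 6.5 * 0.8) = 4.3400 m/s


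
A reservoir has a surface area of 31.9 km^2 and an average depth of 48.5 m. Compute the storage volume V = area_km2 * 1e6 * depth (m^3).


V = 31.9 * 1e6 * 48.5 = 1.5472e+09 m^3


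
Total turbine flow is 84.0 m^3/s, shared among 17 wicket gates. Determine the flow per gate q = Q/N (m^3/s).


q = 84.0 / 17 = 4.9412 m^3/s


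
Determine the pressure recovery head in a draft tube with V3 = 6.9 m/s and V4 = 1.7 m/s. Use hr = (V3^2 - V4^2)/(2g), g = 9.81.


hr = (6.9^2 - 1.7^2) / (2*9.81) = 2.2793 m


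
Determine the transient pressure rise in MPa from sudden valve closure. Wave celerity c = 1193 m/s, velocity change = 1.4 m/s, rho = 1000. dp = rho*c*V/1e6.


dp = 1000 * 1193 * 1.4 / 1e6 = 1.6702 MPa


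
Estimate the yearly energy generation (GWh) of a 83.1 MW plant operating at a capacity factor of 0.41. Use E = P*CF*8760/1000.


E = 83.1 * 0.41 * 8760 / 1000 = 298.4620 GWh


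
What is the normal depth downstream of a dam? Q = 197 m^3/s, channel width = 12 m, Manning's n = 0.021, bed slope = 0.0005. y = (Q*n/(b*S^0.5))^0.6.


y = (197 * 0.021 / (12 * 0.0005^0.5))^0.6 = 5.1619 m


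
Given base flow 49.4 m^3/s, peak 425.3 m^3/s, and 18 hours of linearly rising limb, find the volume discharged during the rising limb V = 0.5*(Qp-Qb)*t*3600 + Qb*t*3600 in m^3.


V = 0.5*(425.3 - 49.4)*18*3600 + 49.4*18*3600 = 1.5380e+07 m^3


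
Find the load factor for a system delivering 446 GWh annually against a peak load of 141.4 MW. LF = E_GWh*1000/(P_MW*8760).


LF = 446 * 1000 / (141.4 * 8760) = 0.3601


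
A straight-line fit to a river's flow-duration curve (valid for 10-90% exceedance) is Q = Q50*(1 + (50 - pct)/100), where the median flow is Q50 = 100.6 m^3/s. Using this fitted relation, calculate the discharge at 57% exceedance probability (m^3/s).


Q = 100.6 * (1 + (50 - 57)/100) = 93.5580 m^3/s


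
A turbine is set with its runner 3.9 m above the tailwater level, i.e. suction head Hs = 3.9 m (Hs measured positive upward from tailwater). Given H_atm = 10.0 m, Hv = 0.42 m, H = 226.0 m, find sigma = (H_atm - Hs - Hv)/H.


sigma = (10.0 - 3.9 - 0.42) / 226.0 = 0.0251


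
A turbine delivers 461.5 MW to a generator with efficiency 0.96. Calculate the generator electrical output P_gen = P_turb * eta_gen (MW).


P_gen = 461.5 * 0.96 = 443.0400 MW


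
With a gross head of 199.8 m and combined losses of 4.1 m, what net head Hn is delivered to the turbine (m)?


Hn = 199.8 - 4.1 = 195.7000 m


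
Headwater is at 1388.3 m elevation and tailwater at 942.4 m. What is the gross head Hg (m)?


Hg = 1388.3 - 942.4 = 445.9000 m


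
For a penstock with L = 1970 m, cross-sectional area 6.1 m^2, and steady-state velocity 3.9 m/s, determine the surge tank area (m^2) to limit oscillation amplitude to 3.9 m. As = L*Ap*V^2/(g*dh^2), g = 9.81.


As = 1970 * 6.1 * 3.9^2 / (9.81 * 3.9^2) = 1224.9745 m^2


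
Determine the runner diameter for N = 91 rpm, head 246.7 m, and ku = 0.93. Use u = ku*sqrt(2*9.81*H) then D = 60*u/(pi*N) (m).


u = 0.93 * sqrt(2*9.81*246.7) = 64.7019 m/s
D = 60 * 64.7019 / (pi * 91) = 13.5793 m


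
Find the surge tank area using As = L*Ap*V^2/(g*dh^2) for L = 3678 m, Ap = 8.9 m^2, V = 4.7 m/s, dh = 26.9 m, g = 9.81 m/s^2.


As = 3678 * 8.9 * 4.7^2 / (9.81 * 26.9^2) = 101.8647 m^2


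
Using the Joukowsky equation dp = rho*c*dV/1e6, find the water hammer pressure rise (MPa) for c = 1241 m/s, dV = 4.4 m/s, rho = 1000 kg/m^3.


dp = 1000 * 1241 * 4.4 / 1e6 = 5.4604 MPa


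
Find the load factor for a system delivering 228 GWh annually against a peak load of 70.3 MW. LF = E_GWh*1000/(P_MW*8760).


LF = 228 * 1000 / (70.3 * 8760) = 0.3702


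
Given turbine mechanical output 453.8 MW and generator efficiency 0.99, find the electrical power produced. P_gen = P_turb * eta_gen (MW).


P_gen = 453.8 * 0.99 = 449.2620 MW


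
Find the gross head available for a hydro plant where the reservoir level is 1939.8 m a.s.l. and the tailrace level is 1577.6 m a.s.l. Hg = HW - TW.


Hg = 1939.8 - 1577.6 = 362.2000 m


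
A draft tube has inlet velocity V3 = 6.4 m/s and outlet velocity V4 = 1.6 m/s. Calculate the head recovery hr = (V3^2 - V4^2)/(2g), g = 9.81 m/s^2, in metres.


hr = (6.4^2 - 1.6^2) / (2*9.81) = 1.9572 m


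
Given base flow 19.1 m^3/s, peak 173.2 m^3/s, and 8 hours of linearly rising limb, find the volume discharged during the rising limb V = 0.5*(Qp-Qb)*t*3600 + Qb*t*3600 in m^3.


V = 0.5*(173.2 - 19.1)*8*3600 + 19.1*8*3600 = 2.7691e+06 m^3


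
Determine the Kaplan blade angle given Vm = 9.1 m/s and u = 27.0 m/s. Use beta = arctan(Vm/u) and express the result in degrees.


beta = arctan(9.1 / 27.0) = 18.6257 degrees


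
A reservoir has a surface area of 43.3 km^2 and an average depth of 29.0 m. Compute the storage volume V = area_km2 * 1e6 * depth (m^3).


V = 43.3 * 1e6 * 29.0 = 1.2557e+09 m^3


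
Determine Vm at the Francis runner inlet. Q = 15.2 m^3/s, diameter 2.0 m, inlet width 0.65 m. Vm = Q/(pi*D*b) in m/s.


Vm = 15.2 / (pi * 2.0 * 0.65) = 3.7218 m/s


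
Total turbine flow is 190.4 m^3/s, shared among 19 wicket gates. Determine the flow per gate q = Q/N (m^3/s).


q = 190.4 / 19 = 10.0211 m^3/s


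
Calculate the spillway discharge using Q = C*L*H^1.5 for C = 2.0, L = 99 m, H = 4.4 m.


Q = 2.0 * 99 * 4.4^1.5 = 1827.4445 m^3/s


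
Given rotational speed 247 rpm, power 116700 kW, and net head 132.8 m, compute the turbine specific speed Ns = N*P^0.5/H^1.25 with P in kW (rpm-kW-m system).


Ns = 247 * 116700^0.5 / 132.8^1.25 = 187.1694


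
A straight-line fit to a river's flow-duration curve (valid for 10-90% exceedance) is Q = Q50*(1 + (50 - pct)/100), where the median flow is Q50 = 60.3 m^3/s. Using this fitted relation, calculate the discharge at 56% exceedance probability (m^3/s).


Q = 60.3 * (1 + (50 - 56)/100) = 56.6820 m^3/s


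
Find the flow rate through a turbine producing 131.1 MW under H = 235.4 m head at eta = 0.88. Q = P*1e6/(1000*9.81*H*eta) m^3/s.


Q = 131.1 * 1e6 / (1000 * 9.81 * 235.4 * 0.88) = 64.5126 m^3/s


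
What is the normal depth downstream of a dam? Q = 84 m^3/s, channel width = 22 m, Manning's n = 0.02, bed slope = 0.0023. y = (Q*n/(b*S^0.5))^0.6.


y = (84 * 0.02 / (22 * 0.0023^0.5))^0.6 = 1.3219 m


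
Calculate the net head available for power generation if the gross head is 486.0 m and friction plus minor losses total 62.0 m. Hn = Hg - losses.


Hn = 486.0 - 62.0 = 424.0000 m


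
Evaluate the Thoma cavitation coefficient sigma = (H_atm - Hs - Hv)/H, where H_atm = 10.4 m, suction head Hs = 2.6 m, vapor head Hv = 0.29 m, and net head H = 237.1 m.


sigma = (10.4 - 2.6 - 0.29) / 237.1 = 0.0317


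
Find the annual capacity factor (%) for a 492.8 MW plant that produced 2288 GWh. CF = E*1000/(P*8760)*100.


CF = 2288 * 1000 / (492.8 * 8760) * 100 = 53.0007 %


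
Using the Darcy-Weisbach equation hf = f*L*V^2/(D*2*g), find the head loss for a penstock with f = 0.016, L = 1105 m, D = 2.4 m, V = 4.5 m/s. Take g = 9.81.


hf = 0.016 * 1105 * 4.5^2 / (2.4 * 2 * 9.81) = 7.6032 m


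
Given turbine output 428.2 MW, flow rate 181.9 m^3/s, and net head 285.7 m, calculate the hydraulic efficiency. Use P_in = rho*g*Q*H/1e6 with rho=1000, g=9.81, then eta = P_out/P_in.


P_in = 1000 * 9.81 * 181.9 * 285.7 / 1e6 = 509.8142 MW
eta = 428.2 / 509.8142 = 0.8399


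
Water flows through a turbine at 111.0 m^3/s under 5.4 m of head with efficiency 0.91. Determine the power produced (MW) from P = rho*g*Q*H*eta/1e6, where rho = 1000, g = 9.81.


P = 1000 * 9.81 * 111.0 * 5.4 * 0.91 / 1e6 = 5.3509 MW


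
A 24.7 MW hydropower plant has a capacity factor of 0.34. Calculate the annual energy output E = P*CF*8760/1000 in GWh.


E = 24.7 * 0.34 * 8760 / 1000 = 73.5665 GWh


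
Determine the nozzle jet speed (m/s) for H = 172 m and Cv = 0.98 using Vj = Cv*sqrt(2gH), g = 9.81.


Vj = 0.98 * sqrt(2*9.81*172) = 56.9298 m/s


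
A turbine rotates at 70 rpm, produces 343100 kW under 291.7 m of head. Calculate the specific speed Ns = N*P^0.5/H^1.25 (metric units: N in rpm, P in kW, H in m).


Ns = 70 * 343100^0.5 / 291.7^1.25 = 34.0124


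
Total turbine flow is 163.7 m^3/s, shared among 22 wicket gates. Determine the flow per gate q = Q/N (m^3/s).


q = 163.7 / 22 = 7.4409 m^3/s


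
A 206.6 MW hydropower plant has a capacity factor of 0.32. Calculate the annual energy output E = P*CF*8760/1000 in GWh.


E = 206.6 * 0.32 * 8760 / 1000 = 579.1411 GWh


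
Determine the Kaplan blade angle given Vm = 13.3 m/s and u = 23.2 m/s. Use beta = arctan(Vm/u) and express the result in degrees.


beta = arctan(13.3 / 23.2) = 29.8246 degrees


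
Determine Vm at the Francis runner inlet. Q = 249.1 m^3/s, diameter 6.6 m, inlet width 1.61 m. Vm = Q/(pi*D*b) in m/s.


Vm = 249.1 / (pi * 6.6 * 1.61) = 7.4620 m/s


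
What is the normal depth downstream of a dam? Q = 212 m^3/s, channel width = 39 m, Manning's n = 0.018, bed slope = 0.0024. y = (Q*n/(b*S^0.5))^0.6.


y = (212 * 0.018 / (39 * 0.0024^0.5))^0.6 = 1.5145 m


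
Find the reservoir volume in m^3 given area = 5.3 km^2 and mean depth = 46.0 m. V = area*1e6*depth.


V = 5.3 * 1e6 * 46.0 = 2.4380e+08 m^3


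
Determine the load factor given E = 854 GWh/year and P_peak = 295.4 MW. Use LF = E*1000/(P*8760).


LF = 854 * 1000 / (295.4 * 8760) = 0.3300


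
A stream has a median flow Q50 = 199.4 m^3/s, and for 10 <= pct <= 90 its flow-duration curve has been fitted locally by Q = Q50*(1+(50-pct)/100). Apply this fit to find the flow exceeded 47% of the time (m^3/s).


Q = 199.4 * (1 + (50 - 47)/100) = 205.3820 m^3/s


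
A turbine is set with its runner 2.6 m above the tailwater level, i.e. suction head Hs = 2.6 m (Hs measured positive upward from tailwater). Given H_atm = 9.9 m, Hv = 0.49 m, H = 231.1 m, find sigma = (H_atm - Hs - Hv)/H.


sigma = (9.9 - 2.6 - 0.49) / 231.1 = 0.0295


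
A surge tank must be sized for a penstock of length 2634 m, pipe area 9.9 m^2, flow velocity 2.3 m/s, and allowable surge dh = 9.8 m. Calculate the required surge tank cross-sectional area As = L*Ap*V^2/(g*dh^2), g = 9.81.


As = 2634 * 9.9 * 2.3^2 / (9.81 * 9.8^2) = 146.4150 m^2


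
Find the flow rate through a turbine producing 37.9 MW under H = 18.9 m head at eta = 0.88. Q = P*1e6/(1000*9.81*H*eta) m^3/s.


Q = 37.9 * 1e6 / (1000 * 9.81 * 18.9 * 0.88) = 232.2874 m^3/s
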